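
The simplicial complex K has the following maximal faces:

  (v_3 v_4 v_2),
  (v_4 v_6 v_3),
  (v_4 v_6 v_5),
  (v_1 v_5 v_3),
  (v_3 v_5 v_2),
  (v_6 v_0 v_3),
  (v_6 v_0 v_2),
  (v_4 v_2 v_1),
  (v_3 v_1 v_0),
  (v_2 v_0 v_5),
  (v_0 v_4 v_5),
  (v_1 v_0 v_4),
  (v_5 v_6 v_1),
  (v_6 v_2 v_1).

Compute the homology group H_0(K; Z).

Take the total order v_0 < v_1 < v_2 < v_3 < v_4 < v_5 < v_6 on the vertex set. Then K (dimension 2) consists of the simplices:

  0-simplices (7): [v_0], [v_1], [v_2], [v_3], [v_4], [v_5], [v_6]
  1-simplices (21): (21 of them)
  2-simplices (14): (14 of them)

giving chain groups C_0 ≅ Z^7, C_1 ≅ Z^21, C_2 ≅ Z^14.

The boundary map ∂_1: C_1 → C_0 is given by ∂[p,q] = [q] − [p]. For instance
  ∂[v_1,v_6] = [v_6] − [v_1].
As a 7×21 matrix over Z this has rank 6, with invariant factors (1,1,1,1,1,1).

The boundary map ∂_2: C_2 → C_1 sends each 2-simplex [p,q,r] to [q,r] − [p,r] + [p,q]. For instance
  ∂[v_0,v_1,v_3] = [v_1,v_3] − [v_0,v_3] + [v_0,v_1],
  ∂[v_1,v_2,v_6] = [v_2,v_6] − [v_1,v_6] + [v_1,v_2].
The resulting 21×14 matrix has rank 13, and its Smith normal form has invariant factors (1,1,1,1,1,1,1,1,1,1,1,1,1).

Computing H_k = (kernel of ∂_k) / (image of ∂_{k+1}):

  H_0: rank C_0 − rank ∂_1 = 7 − 6 = 1, and the invariant factors of ∂_1 are all 1, so H_0 ≅ Z.

H_0 ≅ Z.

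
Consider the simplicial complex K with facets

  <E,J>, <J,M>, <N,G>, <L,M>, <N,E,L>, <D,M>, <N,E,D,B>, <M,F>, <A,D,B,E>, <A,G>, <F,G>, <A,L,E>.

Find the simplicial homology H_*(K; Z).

H_0 = Z,  H_1 = Z^4,  H_2 = 0,  H_3 = 0.

Take the total order A < B < D < E < F < G < J < L < M < N on the vertex set. Then K (dimension 3) consists of the simplices:

  0-simplices (10): A, B, D, E, F, G, J, L, M, N
  1-simplices (20): AB, AD, AE, AG, AL, BD, BE, BN, DE, DM, DN, EJ, EL, EN, FG, FM, GN, JM, LM, LN
  2-simplices (9): ABD, ABE, ADE, AEL, BDE, BDN, BEN, DEN, ELN
  3-simplices (2): ABDE, BDEN

so the chain groups are C_0 ≅ Z^10, C_1 ≅ Z^20, C_2 ≅ Z^9, C_3 ≅ Z^2.

The boundary map ∂_1: C_1 → C_0 maps an edge to its endpoints' difference, ∂[p,q] = q − p.
This gives a 10×20 integer matrix of rank 9; reducing to Smith normal form yields diagonal entries (1,1,1,1,1,1,1,1,1).

∂_2: C_2 → C_1 maps a triangle to the signed sum of its edges. For instance
  ∂DEN = EN − DN + DE,
  ∂ABE = BE − AE + AB.
As a 20×9 matrix over Z this has rank 7, with invariant factors (1,1,1,1,1,1,1).

The boundary map ∂_3: C_3 → C_2 sends each 3-simplex σ to the alternating sum Σ_i (−1)^i (σ with its i-th vertex removed). For instance
  ∂ABDE = BDE − ADE + ABE − ABD,
  ∂BDEN = DEN − BEN + BDN − BDE.
The resulting 9×2 matrix has rank 2, and its Smith normal form has invariant factors (1,1).

From H_k ≅ ker(∂_k) / im(∂_{k+1}) we obtain:

  H_0: rank C_0 − rank ∂_1 = 10 − 9 = 1, and the invariant factors of ∂_1 are all 1, so H_0 ≅ Z.
  H_1: rank ker ∂_1 − rank ∂_2 = (20 − 9) − 7 = 4, and the invariant factors of ∂_2 are all 1, so H_1 ≅ Z^4.
  H_2: rank ker ∂_2 − rank ∂_3 = (9 − 7) − 2 = 0, and the invariant factors of ∂_3 are all 1, so H_2 ≅ 0.
  H_3: rank ker ∂_3 − rank ∂_4 = (2 − 2) − 0 = 0, and there is no ∂_4, so H_3 ≅ 0.

As a check, the Euler characteristic is 10 − 20 + 9 − 2 = -3, which agrees with 1 − 4 + 0 − 0 = -3.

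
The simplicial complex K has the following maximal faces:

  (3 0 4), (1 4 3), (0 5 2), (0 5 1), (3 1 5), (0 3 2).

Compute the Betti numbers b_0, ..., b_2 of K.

b_0 = 1, b_1 = 1, b_2 = 0.

K has 6 vertices, 12 edges, 6 triangles.
rank ∂_0 = 0, rank ∂_1 = 5 ⇒ b_0 = 6 − 0 − 5 = 1; all invariant factors of ∂_1 are 1 so no torsion. So H_0 = Z.
rank ∂_1 = 5, rank ∂_2 = 6 ⇒ b_1 = 12 − 5 − 6 = 1; all invariant factors of ∂_2 are 1 so no torsion. So H_1 = Z.
rank ∂_2 = 6, rank ∂_3 = 0 ⇒ b_2 = 6 − 6 − 0 = 0. So H_2 = 0.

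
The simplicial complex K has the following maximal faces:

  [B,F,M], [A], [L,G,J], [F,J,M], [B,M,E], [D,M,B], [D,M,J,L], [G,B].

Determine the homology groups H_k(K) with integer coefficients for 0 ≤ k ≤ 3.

K has 9 vertices, 16 edges, 9 triangles, 1 3-simplex.
rank ∂_0 = 0, rank ∂_1 = 7 ⇒ b_0 = 9 − 0 − 7 = 2; all invariant factors of ∂_1 are 1 so no torsion. So H_0 = Z^2.
rank ∂_1 = 7, rank ∂_2 = 8 ⇒ b_1 = 16 − 7 − 8 = 1; all invariant factors of ∂_2 are 1 so no torsion. So H_1 = Z.
rank ∂_2 = 8, rank ∂_3 = 1 ⇒ b_2 = 9 − 8 − 1 = 0; all invariant factors of ∂_3 are 1 so no torsion. So H_2 = 0.
rank ∂_3 = 1, rank ∂_4 = 0 ⇒ b_3 = 1 − 1 − 0 = 0. So H_3 = 0.

H_0 = Z^2,  H_1 = Z,  H_2 = 0,  H_3 = 0.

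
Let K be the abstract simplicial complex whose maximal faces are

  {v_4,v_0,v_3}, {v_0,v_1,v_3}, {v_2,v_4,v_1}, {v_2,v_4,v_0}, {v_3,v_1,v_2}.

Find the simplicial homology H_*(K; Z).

H_0 = Z,  H_1 = Z,  H_2 = 0.

Fix the vertex order v_0 < v_1 < v_2 < v_3 < v_4 and write every simplex with vertices in increasing order. Then dim K = 2 and the simplices of K are:

  0-simplices (5): [v_0], [v_1], [v_2], [v_3], [v_4]
  1-simplices (10): [v_0,v_1], [v_0,v_2], [v_0,v_3], [v_0,v_4], [v_1,v_2], [v_1,v_3], [v_1,v_4], [v_2,v_3], [v_2,v_4], [v_3,v_4]
  2-simplices (5): [v_0,v_1,v_3], [v_0,v_2,v_4], [v_0,v_3,v_4], [v_1,v_2,v_3], [v_1,v_2,v_4]

so the chain groups are C_0 ≅ Z^5, C_1 ≅ Z^10, C_2 ≅ Z^5.

∂_1: C_1 → C_0 maps an edge to its endpoints' difference, ∂[p,q] = q − p. For instance
  ∂[v_3,v_4] = [v_4] − [v_3].
The resulting 5×10 matrix has rank 4, and its Smith normal form has invariant factors (1,1,1,1).

∂_2: C_2 → C_1 acts by ∂[p,q,r] = [q,r] − [p,r] + [p,q]. For instance
  ∂[v_0,v_1,v_3] = [v_1,v_3] − [v_0,v_3] + [v_0,v_1],
  ∂[v_0,v_3,v_4] = [v_3,v_4] − [v_0,v_4] + [v_0,v_3].
The 10×5 boundary matrix has rank 5 and Smith normal form diag(1,1,1,1,1).

Computing H_k = (kernel of ∂_k) / (image of ∂_{k+1}):

  H_0: rank C_0 − rank ∂_1 = 5 − 4 = 1, and the invariant factors of ∂_1 are all 1, so H_0 = Z.
  H_1: rank ker ∂_1 − rank ∂_2 = (10 − 4) − 5 = 1, and the invariant factors of ∂_2 are all 1, so H_1 = Z.
  H_2: rank ker ∂_2 − rank ∂_3 = (5 − 5) − 0 = 0, and there is no ∂_3, so H_2 = 0.

(K is a triangulation of the Möbius band.)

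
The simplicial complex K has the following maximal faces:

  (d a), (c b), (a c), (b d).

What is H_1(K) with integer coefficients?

Fix the vertex order a < b < c < d and write every simplex with vertices in increasing order. Then dim K = 1 and the simplices of K are:

  0-simplices (4): a, b, c, d
  1-simplices (4): ac, ad, bc, bd

giving chain groups C_0 ≅ Z^4, C_1 ≅ Z^4.

The boundary map ∂_1: C_1 → C_0 is given by ∂[p,q] = [q] − [p].
The 4×4 boundary matrix has rank 3 and Smith normal form diag(1,1,1).

Reading off H_k = ker ∂_k / im ∂_{k+1}:

  H_1: rank ker ∂_1 − rank ∂_2 = (4 − 3) − 0 = 1, and there is no ∂_2, so H_1 = Z.

H_1 = Z.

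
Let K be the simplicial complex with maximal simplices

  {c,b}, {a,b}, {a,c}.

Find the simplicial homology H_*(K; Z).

H_0 ≅ Z,  H_1 ≅ Z.

K has 3 vertices, 3 edges.
rank ∂_0 = 0, rank ∂_1 = 2 ⇒ b_0 = 3 − 0 − 2 = 1; all invariant factors of ∂_1 are 1 so no torsion. So H_0 = Z.
rank ∂_1 = 2, rank ∂_2 = 0 ⇒ b_1 = 3 − 2 − 0 = 1. So H_1 = Z.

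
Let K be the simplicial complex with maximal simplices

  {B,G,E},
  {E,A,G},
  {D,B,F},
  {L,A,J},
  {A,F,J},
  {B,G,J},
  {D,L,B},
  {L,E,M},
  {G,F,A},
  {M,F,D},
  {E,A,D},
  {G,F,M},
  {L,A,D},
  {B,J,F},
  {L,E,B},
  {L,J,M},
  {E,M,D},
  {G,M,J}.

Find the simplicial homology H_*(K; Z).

H_0 ≅ Z,  H_1 ≅ Z ⊕ Z/2Z,  H_2 = 0.

Order the vertices as A < B < D < E < F < G < J < L < M. Listing each simplex with vertices in this order, K has dimension 2 with simplices:

  0-simplices (9): A, B, D, E, F, G, J, L, M
  1-simplices (27): AD, AE, AF, AG, AJ, AL, BD, BE, BF, BG, BJ, BL, DE, DF, DL, DM, EG, EL, EM, FG, FJ, FM, GJ, GM, JL, JM, LM
  2-simplices (18): ADE, ADL, AEG, AFG, AFJ, AJL, BDF, BDL, BEG, BEL, BFJ, BGJ, DEM, DFM, ELM, FGM, GJM, JLM

giving chain groups C_0 ≅ Z^9, C_1 ≅ Z^27, C_2 ≅ Z^18.

The boundary map ∂_1: C_1 → C_0 maps an edge to its endpoints' difference, ∂[p,q] = q − p. For instance
  ∂BD = D − B.
The resulting 9×27 matrix has rank 8, and its Smith normal form has invariant factors (1,1,1,1,1,1,1,1).

∂_2: C_2 → C_1 maps a triangle to the signed sum of its edges. For instance
  ∂AFJ = FJ − AJ + AF,
  ∂GJM = JM − GM + GJ.
As a 27×18 matrix over Z this has rank 18, with invariant factors (1,1,1,1,1,1,1,1,1,1,1,1,1,1,1,1,1,2).

Computing H_k = (kernel of ∂_k) / (image of ∂_{k+1}):

  H_0: rank C_0 − rank ∂_1 = 9 − 8 = 1, and the invariant factors of ∂_1 are all 1, so H_0 = Z.
  H_1: rank ker ∂_1 − rank ∂_2 = (27 − 8) − 18 = 1, and ∂_2 has invariant factor 2 > 1, so H_1 = Z ⊕ Z/2Z.
  H_2: rank ker ∂_2 − rank ∂_3 = (18 − 18) − 0 = 0, and there is no ∂_3, so H_2 = 0.

As a check, the Euler characteristic is 9 − 27 + 18 = 0, which agrees with 1 − 1 + 0 = 0.
(K is a triangulation of the Klein bottle.)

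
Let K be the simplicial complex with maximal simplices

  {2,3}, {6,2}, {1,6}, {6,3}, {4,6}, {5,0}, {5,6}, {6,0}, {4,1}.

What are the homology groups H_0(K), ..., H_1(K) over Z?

Fix the vertex order 0 < 1 < 2 < 3 < 4 < 5 < 6 and write every simplex with vertices in increasing order. Then dim K = 1 and the simplices of K are:

  0-simplices (7): [0], [1], [2], [3], [4], [5], [6]
  1-simplices (9): [0,5], [0,6], [1,4], [1,6], [2,3], [2,6], [3,6], [4,6], [5,6]

so the chain groups are C_0 ≅ Z^7, C_1 ≅ Z^9.

Boundary ∂_1: C_1 → C_0 maps an edge to its endpoints' difference, ∂[p,q] = q − p. For instance
  ∂[2,3] = [3] − [2].
This gives a 7×9 integer matrix of rank 6; reducing to Smith normal form yields diagonal entries (1,1,1,1,1,1).

Computing H_k = (kernel of ∂_k) / (image of ∂_{k+1}):

  H_0: rank C_0 − rank ∂_1 = 7 − 6 = 1, and the invariant factors of ∂_1 are all 1, so H_0 = Z.
  H_1: rank ker ∂_1 − rank ∂_2 = (9 − 6) − 0 = 3, and there is no ∂_2, so H_1 = Z^3.

As a check, the Euler characteristic is 7 − 9 = -2, which agrees with 1 − 3 = -2.

H_0 = Z,  H_1 = Z^3.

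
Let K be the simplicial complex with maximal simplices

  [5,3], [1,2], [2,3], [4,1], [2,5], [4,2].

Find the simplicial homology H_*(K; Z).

H_0 = Z,  H_1 = Z^2.

Take the total order 1 < 2 < 3 < 4 < 5 on the vertex set. Then K (dimension 1) consists of the simplices:

  0-simplices (5): [1], [2], [3], [4], [5]
  1-simplices (6): [1,2], [1,4], [2,3], [2,4], [2,5], [3,5]

Hence C_0 ≅ Z^5, C_1 ≅ Z^6.

∂_1: C_1 → C_0 sends each edge [p,q] (with p < q) to q − p. For instance
  ∂[3,5] = [5] − [3].
This gives a 5×6 integer matrix of rank 4; reducing to Smith normal form yields diagonal entries (1,1,1,1).

Reading off H_k = ker ∂_k / im ∂_{k+1}:

  H_0: rank C_0 − rank ∂_1 = 5 − 4 = 1, and the invariant factors of ∂_1 are all 1, so H_0 = Z.
  H_1: rank ker ∂_1 − rank ∂_2 = (6 − 4) − 0 = 2, and there is no ∂_2, so H_1 = Z^2.

As a check, the Euler characteristic is 5 − 6 = -1, which agrees with 1 − 2 = -1.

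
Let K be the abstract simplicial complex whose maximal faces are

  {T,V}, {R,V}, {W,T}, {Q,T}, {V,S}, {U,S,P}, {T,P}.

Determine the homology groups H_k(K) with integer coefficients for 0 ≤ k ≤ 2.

H_0 = Z,  H_1 = Z,  H_2 = 0.

We work with the vertex ordering P < Q < R < S < T < U < V < W. The simplices of K, each written with vertices in increasing order, are:

  0-simplices (8): P, Q, R, S, T, U, V, W
  1-simplices (9): PS, PT, PU, QT, RV, SU, SV, TV, TW
  2-simplices (1): PSU

so the chain groups are C_0 ≅ Z^8, C_1 ≅ Z^9, C_2 ≅ Z^1.

∂_1: C_1 → C_0 maps an edge to its endpoints' difference, ∂[p,q] = q − p. For instance
  ∂RV = V − R.
The 8×9 boundary matrix has rank 7 and Smith normal form diag(1,1,1,1,1,1,1).

∂_2: C_2 → C_1 sends each 2-simplex [p,q,r] to [q,r] − [p,r] + [p,q]. For instance
  ∂PSU = SU − PU + PS.
The resulting 9×1 matrix has rank 1, and its Smith normal form has invariant factors (1).

From H_k ≅ ker(∂_k) / im(∂_{k+1}) we obtain:

  H_0: rank C_0 − rank ∂_1 = 8 − 7 = 1, and the invariant factors of ∂_1 are all 1, so H_0 = Z.
  H_1: rank ker ∂_1 − rank ∂_2 = (9 − 7) − 1 = 1, and the invariant factors of ∂_2 are all 1, so H_1 = Z.
  H_2: rank ker ∂_2 − rank ∂_3 = (1 − 1) − 0 = 0, and there is no ∂_3, so H_2 = 0.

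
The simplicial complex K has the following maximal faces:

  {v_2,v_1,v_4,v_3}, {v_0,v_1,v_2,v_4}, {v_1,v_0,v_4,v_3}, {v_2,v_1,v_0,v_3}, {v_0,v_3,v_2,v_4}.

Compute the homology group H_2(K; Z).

Take the total order v_0 < v_1 < v_2 < v_3 < v_4 on the vertex set. Then K (dimension 3) consists of the simplices:

  0-simplices (5): [v_0], [v_1], [v_2], [v_3], [v_4]
  1-simplices (10): [v_0,v_1], [v_0,v_2], [v_0,v_3], [v_0,v_4], [v_1,v_2], [v_1,v_3], [v_1,v_4], [v_2,v_3], [v_2,v_4], [v_3,v_4]
  2-simplices (10): [v_0,v_1,v_2], [v_0,v_1,v_3], [v_0,v_1,v_4], [v_0,v_2,v_3], [v_0,v_2,v_4], [v_0,v_3,v_4], [v_1,v_2,v_3], [v_1,v_2,v_4], [v_1,v_3,v_4], [v_2,v_3,v_4]
  3-simplices (5): [v_0,v_1,v_2,v_3], [v_0,v_1,v_2,v_4], [v_0,v_1,v_3,v_4], [v_0,v_2,v_3,v_4], [v_1,v_2,v_3,v_4]

Hence C_0 ≅ Z^5, C_1 ≅ Z^10, C_2 ≅ Z^10, C_3 ≅ Z^5.

∂_1: C_1 → C_0 is given by ∂[p,q] = [q] − [p].
The resulting 5×10 matrix has rank 4, and its Smith normal form has invariant factors (1,1,1,1).

Boundary ∂_2: C_2 → C_1 acts by ∂[p,q,r] = [q,r] − [p,r] + [p,q]. For instance
  ∂[v_0,v_3,v_4] = [v_3,v_4] − [v_0,v_4] + [v_0,v_3],
  ∂[v_1,v_2,v_3] = [v_2,v_3] − [v_1,v_3] + [v_1,v_2].
The resulting 10×10 matrix has rank 6, and its Smith normal form has invariant factors (1,1,1,1,1,1).

∂_3: C_3 → C_2 sends each 3-simplex σ to the alternating sum Σ_i (−1)^i (σ with its i-th vertex removed). For instance
  ∂[v_0,v_1,v_2,v_4] = [v_1,v_2,v_4] − [v_0,v_2,v_4] + [v_0,v_1,v_4] − [v_0,v_1,v_2],
  ∂[v_1,v_2,v_3,v_4] = [v_2,v_3,v_4] − [v_1,v_3,v_4] + [v_1,v_2,v_4] − [v_1,v_2,v_3].
The resulting 10×5 matrix has rank 4, and its Smith normal form has invariant factors (1,1,1,1).

Reading off H_k = ker ∂_k / im ∂_{k+1}:

  H_2: rank ker ∂_2 − rank ∂_3 = (10 − 6) − 4 = 0, and the invariant factors of ∂_3 are all 1, so H_2 = 0.

H_2 = 0.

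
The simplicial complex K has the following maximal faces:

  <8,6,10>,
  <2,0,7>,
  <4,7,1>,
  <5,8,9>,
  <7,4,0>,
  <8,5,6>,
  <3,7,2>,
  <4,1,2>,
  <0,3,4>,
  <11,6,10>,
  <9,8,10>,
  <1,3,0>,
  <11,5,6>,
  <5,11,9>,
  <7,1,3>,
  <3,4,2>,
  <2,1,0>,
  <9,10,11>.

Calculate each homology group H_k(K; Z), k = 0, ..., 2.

H_0 ≅ Z^2,  H_1 ≅ Z/2Z,  H_2 ≅ Z.

Take the total order 0 < 1 < 2 < 3 < 4 < 5 < 6 < 7 < 8 < 9 < 10 < 11 on the vertex set. Then K (dimension 2) consists of the simplices:

  0-simplices (12): [0], [1], [2], [3], [4], [5], [6], [7], [8], [9], [10], [11]
  1-simplices (27): (27 of them)
  2-simplices (18): (18 of them)

so the chain groups are C_0 ≅ Z^12, C_1 ≅ Z^27, C_2 ≅ Z^18.

The boundary map ∂_1: C_1 → C_0 maps an edge to its endpoints' difference, ∂[p,q] = q − p. For instance
  ∂[1,2] = [2] − [1].
As a 12×27 matrix over Z this has rank 10, with invariant factors (1,1,1,1,1,1,1,1,1,1).

Boundary ∂_2: C_2 → C_1 sends each 2-simplex [p,q,r] to [q,r] − [p,r] + [p,q]. For instance
  ∂[5,6,8] = [6,8] − [5,8] + [5,6],
  ∂[2,3,4] = [3,4] − [2,4] + [2,3].
As a 27×18 matrix over Z this has rank 17, with invariant factors (1,1,1,1,1,1,1,1,1,1,1,1,1,1,1,1,2).

From H_k ≅ ker(∂_k) / im(∂_{k+1}) we obtain:

  H_0: rank C_0 − rank ∂_1 = 12 − 10 = 2, and the invariant factors of ∂_1 are all 1, so H_0 = Z^2.
  H_1: rank ker ∂_1 − rank ∂_2 = (27 − 10) − 17 = 0, and ∂_2 has invariant factor 2 > 1, so H_1 = Z/2Z.
  H_2: rank ker ∂_2 − rank ∂_3 = (18 − 17) − 0 = 1, and there is no ∂_3, so H_2 = Z.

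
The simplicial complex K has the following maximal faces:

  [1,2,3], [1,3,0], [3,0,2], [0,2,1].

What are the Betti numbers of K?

Order the vertices as 0 < 1 < 2 < 3. Listing each simplex with vertices in this order, K has dimension 2 with simplices:

  0-simplices (4): [0], [1], [2], [3]
  1-simplices (6): [0,1], [0,2], [0,3], [1,2], [1,3], [2,3]
  2-simplices (4): [0,1,2], [0,1,3], [0,2,3], [1,2,3]

Hence C_0 ≅ Z^4, C_1 ≅ Z^6, C_2 ≅ Z^4.

Boundary ∂_1: C_1 → C_0 maps an edge to its endpoints' difference, ∂[p,q] = q − p. For instance
  ∂[1,2] = [2] − [1].
The 4×6 boundary matrix has rank 3 and Smith normal form diag(1,1,1).

Boundary ∂_2: C_2 → C_1 maps a triangle to the signed sum of its edges. For instance
  ∂[1,2,3] = [2,3] − [1,3] + [1,2],
  ∂[0,1,2] = [1,2] − [0,2] + [0,1].
As a 6×4 matrix over Z this has rank 3, with invariant factors (1,1,1).

Computing H_k = (kernel of ∂_k) / (image of ∂_{k+1}):

  H_0: rank C_0 − rank ∂_1 = 4 − 3 = 1, and the invariant factors of ∂_1 are all 1, so H_0 = Z.
  H_1: rank ker ∂_1 − rank ∂_2 = (6 − 3) − 3 = 0, and the invariant factors of ∂_2 are all 1, so H_1 = 0.
  H_2: rank ker ∂_2 − rank ∂_3 = (4 − 3) − 0 = 1, and there is no ∂_3, so H_2 = Z.

As a check, the Euler characteristic is 4 − 6 + 4 = 2, which agrees with 1 − 0 + 1 = 2.

Hence the Betti numbers are b_0 = 1, b_1 = 0, b_2 = 1.

b_0 = 1, b_1 = 0, b_2 = 1.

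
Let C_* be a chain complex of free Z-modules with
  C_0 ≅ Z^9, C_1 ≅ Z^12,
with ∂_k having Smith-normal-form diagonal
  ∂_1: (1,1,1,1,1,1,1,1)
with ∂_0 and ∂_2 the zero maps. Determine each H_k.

H_0: b_0 = 9 − 0 − 8 = 1; torsion from ∂_1 factors > 1: none. So H_0 ≅ Z.
H_1: b_1 = 12 − 8 − 0 = 4; torsion from ∂_2 factors > 1: none. So H_1 ≅ Z^4.

H_0 ≅ Z,  H_1 ≅ Z^4.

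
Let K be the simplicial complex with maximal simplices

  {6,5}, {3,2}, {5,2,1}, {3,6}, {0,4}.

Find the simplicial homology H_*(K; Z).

H_0 ≅ Z^2,  H_1 ≅ Z,  H_2 = 0.

We work with the vertex ordering 0 < 1 < 2 < 3 < 4 < 5 < 6. The simplices of K, each written with vertices in increasing order, are:

  0-simplices (7): [0], [1], [2], [3], [4], [5], [6]
  1-simplices (7): [0,4], [1,2], [1,5], [2,3], [2,5], [3,6], [5,6]
  2-simplices (1): [1,2,5]

Hence C_0 ≅ Z^7, C_1 ≅ Z^7, C_2 ≅ Z^1.

The boundary map ∂_1: C_1 → C_0 sends each edge [p,q] (with p < q) to q − p. For instance
  ∂[3,6] = [6] − [3].
As a 7×7 matrix over Z this has rank 5, with invariant factors (1,1,1,1,1).

Boundary ∂_2: C_2 → C_1 maps a triangle to the signed sum of its edges. For instance
  ∂[1,2,5] = [2,5] − [1,5] + [1,2].
The 7×1 boundary matrix has rank 1 and Smith normal form diag(1).

From H_k ≅ ker(∂_k) / im(∂_{k+1}) we obtain:

  H_0: rank C_0 − rank ∂_1 = 7 − 5 = 2, and the invariant factors of ∂_1 are all 1, so H_0 ≅ Z^2.
  H_1: rank ker ∂_1 − rank ∂_2 = (7 − 5) − 1 = 1, and the invariant factors of ∂_2 are all 1, so H_1 ≅ Z.
  H_2: rank ker ∂_2 − rank ∂_3 = (1 − 1) − 0 = 0, and there is no ∂_3, so H_2 ≅ 0.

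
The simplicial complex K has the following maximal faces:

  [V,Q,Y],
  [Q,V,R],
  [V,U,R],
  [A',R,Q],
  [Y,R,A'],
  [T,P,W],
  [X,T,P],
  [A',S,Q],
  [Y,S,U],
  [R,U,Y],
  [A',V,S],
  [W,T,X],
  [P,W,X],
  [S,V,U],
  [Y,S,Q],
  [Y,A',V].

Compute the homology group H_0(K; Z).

K has 11 vertices, 24 edges, 16 triangles.
rank ∂_0 = 0, rank ∂_1 = 9 ⇒ b_0 = 11 − 0 − 9 = 2; all invariant factors of ∂_1 are 1 so no torsion. So H_0 = Z^2.

H_0 ≅ Z^2.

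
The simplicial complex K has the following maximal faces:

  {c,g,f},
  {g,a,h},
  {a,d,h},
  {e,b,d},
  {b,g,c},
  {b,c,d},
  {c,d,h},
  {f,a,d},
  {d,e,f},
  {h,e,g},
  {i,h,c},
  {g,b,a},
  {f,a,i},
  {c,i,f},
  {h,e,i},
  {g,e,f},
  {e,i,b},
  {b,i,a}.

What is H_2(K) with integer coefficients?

H_2 = Z.

We work with the vertex ordering a < b < c < d < e < f < g < h < i. The simplices of K, each written with vertices in increasing order, are:

  0-simplices (9): a, b, c, d, e, f, g, h, i
  1-simplices (27): ab, ad, af, ag, ah, ai, bc, bd, be, bg, bi, cd, cf, cg, ch, ci, de, df, dh, ef, eg, eh, ei, fg, fi, gh, hi
  2-simplices (18): abg, abi, adf, adh, afi, agh, bcd, bcg, bde, bei, cdh, cfg, cfi, chi, def, efg, egh, ehi

giving chain groups C_0 ≅ Z^9, C_1 ≅ Z^27, C_2 ≅ Z^18.

Boundary ∂_1: C_1 → C_0 maps an edge to its endpoints' difference, ∂[p,q] = q − p.
As a 9×27 matrix over Z this has rank 8, with invariant factors (1,1,1,1,1,1,1,1).

The boundary map ∂_2: C_2 → C_1 acts by ∂[p,q,r] = [q,r] − [p,r] + [p,q]. For instance
  ∂cfi = fi − ci + cf,
  ∂cfg = fg − cg + cf.
The resulting 27×18 matrix has rank 17, and its Smith normal form has invariant factors (1,1,1,1,1,1,1,1,1,1,1,1,1,1,1,1,1).

From H_k ≅ ker(∂_k) / im(∂_{k+1}) we obtain:

  H_2: rank ker ∂_2 − rank ∂_3 = (18 − 17) − 0 = 1, and there is no ∂_3, so H_2 = Z.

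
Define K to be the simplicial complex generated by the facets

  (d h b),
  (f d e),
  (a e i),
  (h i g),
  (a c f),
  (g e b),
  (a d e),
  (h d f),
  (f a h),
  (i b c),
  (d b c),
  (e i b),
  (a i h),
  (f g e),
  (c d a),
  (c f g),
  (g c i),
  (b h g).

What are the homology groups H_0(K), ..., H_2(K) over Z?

Take the total order a < b < c < d < e < f < g < h < i on the vertex set. Then K (dimension 2) consists of the simplices:

  0-simplices (9): a, b, c, d, e, f, g, h, i
  1-simplices (27): ac, ad, ae, af, ah, ai, bc, bd, be, bg, bh, bi, cd, cf, cg, ci, de, df, dh, ef, eg, ei, fg, fh, gh, gi, hi
  2-simplices (18): acd, acf, ade, aei, afh, ahi, bcd, bci, bdh, beg, bei, bgh, cfg, cgi, def, dfh, efg, ghi

so the chain groups are C_0 ≅ Z^9, C_1 ≅ Z^27, C_2 ≅ Z^18.

∂_1: C_1 → C_0 sends each edge [p,q] (with p < q) to q − p. For instance
  ∂dh = h − d.
The 9×27 boundary matrix has rank 8 and Smith normal form diag(1,1,1,1,1,1,1,1).

The boundary map ∂_2: C_2 → C_1 acts by ∂[p,q,r] = [q,r] − [p,r] + [p,q]. For instance
  ∂acf = cf − af + ac,
  ∂ade = de − ae + ad.
The 27×18 boundary matrix has rank 18 and Smith normal form diag(1,1,1,1,1,1,1,1,1,1,1,1,1,1,1,1,1,2).

From H_k ≅ ker(∂_k) / im(∂_{k+1}) we obtain:

  H_0: rank C_0 − rank ∂_1 = 9 − 8 = 1, and the invariant factors of ∂_1 are all 1, so H_0 ≅ Z.
  H_1: rank ker ∂_1 − rank ∂_2 = (27 − 8) − 18 = 1, and ∂_2 has invariant factor 2 > 1, so H_1 ≅ Z ⊕ Z/2Z.
  H_2: rank ker ∂_2 − rank ∂_3 = (18 − 18) − 0 = 0, and there is no ∂_3, so H_2 ≅ 0.

H_0 = Z,  H_1 = Z ⊕ Z/2Z,  H_2 = 0.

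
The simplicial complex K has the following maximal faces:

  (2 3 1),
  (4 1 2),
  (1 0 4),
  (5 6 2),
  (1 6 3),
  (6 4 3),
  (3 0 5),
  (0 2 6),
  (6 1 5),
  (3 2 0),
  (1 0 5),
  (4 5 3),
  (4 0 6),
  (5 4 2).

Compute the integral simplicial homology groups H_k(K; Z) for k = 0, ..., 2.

Take the total order 0 < 1 < 2 < 3 < 4 < 5 < 6 on the vertex set. Then K (dimension 2) consists of the simplices:

  0-simplices (7): [0], [1], [2], [3], [4], [5], [6]
  1-simplices (21): [0,1], [0,2], [0,3], [0,4], [0,5], [0,6], [1,2], [1,3], [1,4], [1,5], [1,6], [2,3], [2,4], [2,5], [2,6], [3,4], [3,5], [3,6], [4,5], [4,6], [5,6]
  2-simplices (14): [0,1,4], [0,1,5], [0,2,3], [0,2,6], [0,3,5], [0,4,6], [1,2,3], [1,2,4], [1,3,6], [1,5,6], [2,4,5], [2,5,6], [3,4,5], [3,4,6]

giving chain groups C_0 ≅ Z^7, C_1 ≅ Z^21, C_2 ≅ Z^14.

The boundary map ∂_1: C_1 → C_0 is given by ∂[p,q] = [q] − [p]. For instance
  ∂[0,2] = [2] − [0].
The resulting 7×21 matrix has rank 6, and its Smith normal form has invariant factors (1,1,1,1,1,1).

∂_2: C_2 → C_1 acts by ∂[p,q,r] = [q,r] − [p,r] + [p,q]. For instance
  ∂[0,4,6] = [4,6] − [0,6] + [0,4],
  ∂[0,3,5] = [3,5] − [0,5] + [0,3].
This gives a 21×14 integer matrix of rank 13; reducing to Smith normal form yields diagonal entries (1,1,1,1,1,1,1,1,1,1,1,1,1).

Computing H_k = (kernel of ∂_k) / (image of ∂_{k+1}):

  H_0: rank C_0 − rank ∂_1 = 7 − 6 = 1, and the invariant factors of ∂_1 are all 1, so H_0 ≅ Z.
  H_1: rank ker ∂_1 − rank ∂_2 = (21 − 6) − 13 = 2, and the invariant factors of ∂_2 are all 1, so H_1 ≅ Z^2.
  H_2: rank ker ∂_2 − rank ∂_3 = (14 − 13) − 0 = 1, and there is no ∂_3, so H_2 ≅ Z.

As a check, the Euler characteristic is 7 − 21 + 14 = 0, which agrees with 1 − 2 + 1 = 0.

H_0 = Z,  H_1 = Z^2,  H_2 = Z.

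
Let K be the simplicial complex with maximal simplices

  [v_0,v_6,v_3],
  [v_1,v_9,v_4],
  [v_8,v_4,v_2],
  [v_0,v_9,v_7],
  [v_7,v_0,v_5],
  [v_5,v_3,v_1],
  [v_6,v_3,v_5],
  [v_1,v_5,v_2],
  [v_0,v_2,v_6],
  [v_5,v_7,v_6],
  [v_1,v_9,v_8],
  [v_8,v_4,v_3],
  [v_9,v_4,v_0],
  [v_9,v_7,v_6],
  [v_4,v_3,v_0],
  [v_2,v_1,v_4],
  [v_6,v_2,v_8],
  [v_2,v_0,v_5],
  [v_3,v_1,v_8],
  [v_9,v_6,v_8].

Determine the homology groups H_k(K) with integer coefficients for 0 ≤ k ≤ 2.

Order the vertices as v_0 < v_1 < v_2 < v_3 < v_4 < v_5 < v_6 < v_7 < v_8 < v_9. Listing each simplex with vertices in this order, K has dimension 2 with simplices:

  0-simplices (10): [v_0], [v_1], [v_2], [v_3], [v_4], [v_5], [v_6], [v_7], [v_8], [v_9]
  1-simplices (30): (30 of them)
  2-simplices (20): (20 of them)

Hence C_0 ≅ Z^10, C_1 ≅ Z^30, C_2 ≅ Z^20.

Boundary ∂_1: C_1 → C_0 sends each edge [p,q] (with p < q) to q − p. For instance
  ∂[v_2,v_5] = [v_5] − [v_2].
The resulting 10×30 matrix has rank 9, and its Smith normal form has invariant factors (1,1,1,1,1,1,1,1,1).

Boundary ∂_2: C_2 → C_1 sends each 2-simplex [p,q,r] to [q,r] − [p,r] + [p,q]. For instance
  ∂[v_0,v_3,v_4] = [v_3,v_4] − [v_0,v_4] + [v_0,v_3],
  ∂[v_6,v_8,v_9] = [v_8,v_9] − [v_6,v_9] + [v_6,v_8].
As a 30×20 matrix over Z this has rank 20, with invariant factors (1,1,1,1,1,1,1,1,1,1,1,1,1,1,1,1,1,1,1,2).

From H_k ≅ ker(∂_k) / im(∂_{k+1}) we obtain:

  H_0: rank C_0 − rank ∂_1 = 10 − 9 = 1, and the invariant factors of ∂_1 are all 1, so H_0 = Z.
  H_1: rank ker ∂_1 − rank ∂_2 = (30 − 9) − 20 = 1, and ∂_2 has invariant factor 2 > 1, so H_1 = Z ⊕ Z/2.
  H_2: rank ker ∂_2 − rank ∂_3 = (20 − 20) − 0 = 0, and there is no ∂_3, so H_2 = 0.

H_0 = Z,  H_1 = Z ⊕ Z/2,  H_2 = 0.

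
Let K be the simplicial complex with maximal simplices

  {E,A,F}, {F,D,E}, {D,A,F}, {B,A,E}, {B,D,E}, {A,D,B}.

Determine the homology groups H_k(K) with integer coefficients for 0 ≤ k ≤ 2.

Fix the vertex order A < B < D < E < F and write every simplex with vertices in increasing order. Then dim K = 2 and the simplices of K are:

  0-simplices (5): A, B, D, E, F
  1-simplices (9): AB, AD, AE, AF, BD, BE, DE, DF, EF
  2-simplices (6): ABD, ABE, ADF, AEF, BDE, DEF

Hence C_0 ≅ Z^5, C_1 ≅ Z^9, C_2 ≅ Z^6.

Boundary ∂_1: C_1 → C_0 maps an edge to its endpoints' difference, ∂[p,q] = q − p. For instance
  ∂BD = D − B.
This gives a 5×9 integer matrix of rank 4; reducing to Smith normal form yields diagonal entries (1,1,1,1).

The boundary map ∂_2: C_2 → C_1 maps a triangle to the signed sum of its edges. For instance
  ∂ADF = DF − AF + AD,
  ∂ABE = BE − AE + AB.
As a 9×6 matrix over Z this has rank 5, with invariant factors (1,1,1,1,1).

Computing H_k = (kernel of ∂_k) / (image of ∂_{k+1}):

  H_0: rank C_0 − rank ∂_1 = 5 − 4 = 1, and the invariant factors of ∂_1 are all 1, so H_0 ≅ Z.
  H_1: rank ker ∂_1 − rank ∂_2 = (9 − 4) − 5 = 0, and the invariant factors of ∂_2 are all 1, so H_1 ≅ 0.
  H_2: rank ker ∂_2 − rank ∂_3 = (6 − 5) − 0 = 1, and there is no ∂_3, so H_2 ≅ Z.

(K is a triangulation of the 2-sphere S^2.)

H_0 = Z,  H_1 = 0,  H_2 = Z.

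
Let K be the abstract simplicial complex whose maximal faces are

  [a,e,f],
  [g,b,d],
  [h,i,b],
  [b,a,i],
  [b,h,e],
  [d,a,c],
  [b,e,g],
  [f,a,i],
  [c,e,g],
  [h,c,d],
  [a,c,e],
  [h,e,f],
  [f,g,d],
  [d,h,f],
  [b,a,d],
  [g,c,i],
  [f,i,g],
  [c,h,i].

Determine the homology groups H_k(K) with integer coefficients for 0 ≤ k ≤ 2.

We work with the vertex ordering a < b < c < d < e < f < g < h < i. The simplices of K, each written with vertices in increasing order, are:

  0-simplices (9): a, b, c, d, e, f, g, h, i
  1-simplices (27): ab, ac, ad, ae, af, ai, bd, be, bg, bh, bi, cd, ce, cg, ch, ci, df, dg, dh, ef, eg, eh, fg, fh, fi, gi, hi
  2-simplices (18): abd, abi, acd, ace, aef, afi, bdg, beg, beh, bhi, cdh, ceg, cgi, chi, dfg, dfh, efh, fgi

so the chain groups are C_0 ≅ Z^9, C_1 ≅ Z^27, C_2 ≅ Z^18.

Boundary ∂_1: C_1 → C_0 sends each edge [p,q] (with p < q) to q − p. For instance
  ∂cd = d − c.
As a 9×27 matrix over Z this has rank 8, with invariant factors (1,1,1,1,1,1,1,1).

The boundary map ∂_2: C_2 → C_1 sends each 2-simplex [p,q,r] to [q,r] − [p,r] + [p,q]. For instance
  ∂dfh = fh − dh + df,
  ∂abd = bd − ad + ab.
The 27×18 boundary matrix has rank 17 and Smith normal form diag(1,1,1,1,1,1,1,1,1,1,1,1,1,1,1,1,1).

Now H_k = ker ∂_k / im ∂_{k+1}, so:

  H_0: rank C_0 − rank ∂_1 = 9 − 8 = 1, and the invariant factors of ∂_1 are all 1, so H_0 ≅ Z.
  H_1: rank ker ∂_1 − rank ∂_2 = (27 − 8) − 17 = 2, and the invariant factors of ∂_2 are all 1, so H_1 ≅ Z^2.
  H_2: rank ker ∂_2 − rank ∂_3 = (18 − 17) − 0 = 1, and there is no ∂_3, so H_2 ≅ Z.

(K is a triangulation of the torus T^2.)

H_0 = Z,  H_1 = Z^2,  H_2 = Z.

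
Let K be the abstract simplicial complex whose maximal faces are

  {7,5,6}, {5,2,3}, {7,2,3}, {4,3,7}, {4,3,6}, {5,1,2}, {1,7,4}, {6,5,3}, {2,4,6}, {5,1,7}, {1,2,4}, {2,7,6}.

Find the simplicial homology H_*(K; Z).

Take the total order 1 < 2 < 3 < 4 < 5 < 6 < 7 on the vertex set. Then K (dimension 2) consists of the simplices:

  0-simplices (7): [1], [2], [3], [4], [5], [6], [7]
  1-simplices (18): [1,2], [1,4], [1,5], [1,7], [2,3], [2,4], [2,5], [2,6], [2,7], [3,4], [3,5], [3,6], [3,7], [4,6], [4,7], [5,6], [5,7], [6,7]
  2-simplices (12): [1,2,4], [1,2,5], [1,4,7], [1,5,7], [2,3,5], [2,3,7], [2,4,6], [2,6,7], [3,4,6], [3,4,7], [3,5,6], [5,6,7]

so the chain groups are C_0 ≅ Z^7, C_1 ≅ Z^18, C_2 ≅ Z^12.

Boundary ∂_1: C_1 → C_0 sends each edge [p,q] (with p < q) to q − p. For instance
  ∂[4,6] = [6] − [4].
The 7×18 boundary matrix has rank 6 and Smith normal form diag(1,1,1,1,1,1).

Boundary ∂_2: C_2 → C_1 sends each 2-simplex [p,q,r] to [q,r] − [p,r] + [p,q]. For instance
  ∂[3,4,6] = [4,6] − [3,6] + [3,4],
  ∂[1,4,7] = [4,7] − [1,7] + [1,4].
This gives a 18×12 integer matrix of rank 12; reducing to Smith normal form yields diagonal entries (1,1,1,1,1,1,1,1,1,1,1,2).

Reading off H_k = ker ∂_k / im ∂_{k+1}:

  H_0: rank C_0 − rank ∂_1 = 7 − 6 = 1, and the invariant factors of ∂_1 are all 1, so H_0 = Z.
  H_1: rank ker ∂_1 − rank ∂_2 = (18 − 6) − 12 = 0, and ∂_2 has invariant factor 2 > 1, so H_1 = Z/2.
  H_2: rank ker ∂_2 − rank ∂_3 = (12 − 12) − 0 = 0, and there is no ∂_3, so H_2 = 0.

H_0 ≅ Z,  H_1 ≅ Z/2,  H_2 = 0.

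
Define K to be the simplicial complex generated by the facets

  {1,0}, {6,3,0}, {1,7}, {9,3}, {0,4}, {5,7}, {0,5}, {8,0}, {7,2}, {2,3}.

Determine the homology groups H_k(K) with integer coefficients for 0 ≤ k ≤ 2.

Order the vertices as 0 < 1 < 2 < 3 < 4 < 5 < 6 < 7 < 8 < 9. Listing each simplex with vertices in this order, K has dimension 2 with simplices:

  0-simplices (10): [0], [1], [2], [3], [4], [5], [6], [7], [8], [9]
  1-simplices (12): [0,1], [0,3], [0,4], [0,5], [0,6], [0,8], [1,7], [2,3], [2,7], [3,6], [3,9], [5,7]
  2-simplices (1): [0,3,6]

giving chain groups C_0 ≅ Z^10, C_1 ≅ Z^12, C_2 ≅ Z^1.

The boundary map ∂_1: C_1 → C_0 is given by ∂[p,q] = [q] − [p].
This gives a 10×12 integer matrix of rank 9; reducing to Smith normal form yields diagonal entries (1,1,1,1,1,1,1,1,1).

Boundary ∂_2: C_2 → C_1 acts by ∂[p,q,r] = [q,r] − [p,r] + [p,q]. For instance
  ∂[0,3,6] = [3,6] − [0,6] + [0,3].
The 12×1 boundary matrix has rank 1 and Smith normal form diag(1).

Now H_k = ker ∂_k / im ∂_{k+1}, so:

  H_0: rank C_0 − rank ∂_1 = 10 − 9 = 1, and the invariant factors of ∂_1 are all 1, so H_0 ≅ Z.
  H_1: rank ker ∂_1 − rank ∂_2 = (12 − 9) − 1 = 2, and the invariant factors of ∂_2 are all 1, so H_1 ≅ Z^2.
  H_2: rank ker ∂_2 − rank ∂_3 = (1 − 1) − 0 = 0, and there is no ∂_3, so H_2 ≅ 0.

H_0 = Z,  H_1 = Z^2,  H_2 = 0.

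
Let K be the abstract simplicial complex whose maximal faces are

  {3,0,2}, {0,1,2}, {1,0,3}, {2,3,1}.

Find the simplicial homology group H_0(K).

H_0 ≅ Z.

K has 4 vertices, 6 edges, 4 triangles.
rank ∂_0 = 0, rank ∂_1 = 3 ⇒ b_0 = 4 − 0 − 3 = 1; all invariant factors of ∂_1 are 1 so no torsion. So H_0 ≅ Z.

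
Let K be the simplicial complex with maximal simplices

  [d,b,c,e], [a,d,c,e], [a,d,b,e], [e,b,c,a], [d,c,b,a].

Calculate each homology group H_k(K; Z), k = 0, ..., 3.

K has 5 vertices, 10 edges, 10 triangles, 5 3-simplices.
rank ∂_0 = 0, rank ∂_1 = 4 ⇒ b_0 = 5 − 0 − 4 = 1; all invariant factors of ∂_1 are 1 so no torsion. So H_0 ≅ Z.
rank ∂_1 = 4, rank ∂_2 = 6 ⇒ b_1 = 10 − 4 − 6 = 0; all invariant factors of ∂_2 are 1 so no torsion. So H_1 ≅ 0.
rank ∂_2 = 6, rank ∂_3 = 4 ⇒ b_2 = 10 − 6 − 4 = 0; all invariant factors of ∂_3 are 1 so no torsion. So H_2 ≅ 0.
rank ∂_3 = 4, rank ∂_4 = 0 ⇒ b_3 = 5 − 4 − 0 = 1. So H_3 ≅ Z.

H_0 = Z,  H_1 = 0,  H_2 = 0,  H_3 = Z.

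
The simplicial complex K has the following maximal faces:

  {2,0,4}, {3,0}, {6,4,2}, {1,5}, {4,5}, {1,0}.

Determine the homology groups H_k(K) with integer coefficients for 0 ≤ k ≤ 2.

We work with the vertex ordering 0 < 1 < 2 < 3 < 4 < 5 < 6. The simplices of K, each written with vertices in increasing order, are:

  0-simplices (7): [0], [1], [2], [3], [4], [5], [6]
  1-simplices (9): [0,1], [0,2], [0,3], [0,4], [1,5], [2,4], [2,6], [4,5], [4,6]
  2-simplices (2): [0,2,4], [2,4,6]

so the chain groups are C_0 ≅ Z^7, C_1 ≅ Z^9, C_2 ≅ Z^2.

The boundary map ∂_1: C_1 → C_0 sends each edge [p,q] (with p < q) to q − p. For instance
  ∂[0,1] = [1] − [0].
This gives a 7×9 integer matrix of rank 6; reducing to Smith normal form yields diagonal entries (1,1,1,1,1,1).

The boundary map ∂_2: C_2 → C_1 acts by ∂[p,q,r] = [q,r] − [p,r] + [p,q]. For instance
  ∂[2,4,6] = [4,6] − [2,6] + [2,4],
  ∂[0,2,4] = [2,4] − [0,4] + [0,2].
As a 9×2 matrix over Z this has rank 2, with invariant factors (1,1).

From H_k ≅ ker(∂_k) / im(∂_{k+1}) we obtain:

  H_0: rank C_0 − rank ∂_1 = 7 − 6 = 1, and the invariant factors of ∂_1 are all 1, so H_0 ≅ Z.
  H_1: rank ker ∂_1 − rank ∂_2 = (9 − 6) − 2 = 1, and the invariant factors of ∂_2 are all 1, so H_1 ≅ Z.
  H_2: rank ker ∂_2 − rank ∂_3 = (2 − 2) − 0 = 0, and there is no ∂_3, so H_2 ≅ 0.

As a check, the Euler characteristic is 7 − 9 + 2 = 0, which agrees with 1 − 1 + 0 = 0.

H_0 = Z,  H_1 = Z,  H_2 = 0.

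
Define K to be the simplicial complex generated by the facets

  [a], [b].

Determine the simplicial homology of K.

H_0 ≅ Z^2.

K has 2 vertices.
rank ∂_0 = 0, rank ∂_1 = 0 ⇒ b_0 = 2 − 0 − 0 = 2. So H_0 ≅ Z^2.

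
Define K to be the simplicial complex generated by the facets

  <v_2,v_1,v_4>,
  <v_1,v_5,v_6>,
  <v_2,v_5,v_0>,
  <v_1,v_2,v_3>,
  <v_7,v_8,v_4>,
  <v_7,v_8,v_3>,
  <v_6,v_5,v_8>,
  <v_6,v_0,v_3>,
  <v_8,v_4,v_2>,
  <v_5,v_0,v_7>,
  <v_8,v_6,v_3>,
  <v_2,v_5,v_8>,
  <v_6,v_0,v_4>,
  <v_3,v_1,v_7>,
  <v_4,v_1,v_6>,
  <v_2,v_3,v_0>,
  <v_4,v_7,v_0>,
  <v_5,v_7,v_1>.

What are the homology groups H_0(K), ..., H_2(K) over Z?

H_0 = Z,  H_1 = Z^2,  H_2 = Z.

We work with the vertex ordering v_0 < v_1 < v_2 < v_3 < v_4 < v_5 < v_6 < v_7 < v_8. The simplices of K, each written with vertices in increasing order, are:

  0-simplices (9): [v_0], [v_1], [v_2], [v_3], [v_4], [v_5], [v_6], [v_7], [v_8]
  1-simplices (27): (27 of them)
  2-simplices (18): (18 of them)

giving chain groups C_0 ≅ Z^9, C_1 ≅ Z^27, C_2 ≅ Z^18.

The boundary map ∂_1: C_1 → C_0 is given by ∂[p,q] = [q] − [p]. For instance
  ∂[v_0,v_3] = [v_3] − [v_0].
The resulting 9×27 matrix has rank 8, and its Smith normal form has invariant factors (1,1,1,1,1,1,1,1).

∂_2: C_2 → C_1 acts by ∂[p,q,r] = [q,r] − [p,r] + [p,q]. For instance
  ∂[v_0,v_4,v_7] = [v_4,v_7] − [v_0,v_7] + [v_0,v_4],
  ∂[v_4,v_7,v_8] = [v_7,v_8] − [v_4,v_8] + [v_4,v_7].
The resulting 27×18 matrix has rank 17, and its Smith normal form has invariant factors (1,1,1,1,1,1,1,1,1,1,1,1,1,1,1,1,1).

Reading off H_k = ker ∂_k / im ∂_{k+1}:

  H_0: rank C_0 − rank ∂_1 = 9 − 8 = 1, and the invariant factors of ∂_1 are all 1, so H_0 ≅ Z.
  H_1: rank ker ∂_1 − rank ∂_2 = (27 − 8) − 17 = 2, and the invariant factors of ∂_2 are all 1, so H_1 ≅ Z^2.
  H_2: rank ker ∂_2 − rank ∂_3 = (18 − 17) − 0 = 1, and there is no ∂_3, so H_2 ≅ Z.

As a check, the Euler characteristic is 9 − 27 + 18 = 0, which agrees with 1 − 2 + 1 = 0.
(K is a triangulation of the torus T^2.)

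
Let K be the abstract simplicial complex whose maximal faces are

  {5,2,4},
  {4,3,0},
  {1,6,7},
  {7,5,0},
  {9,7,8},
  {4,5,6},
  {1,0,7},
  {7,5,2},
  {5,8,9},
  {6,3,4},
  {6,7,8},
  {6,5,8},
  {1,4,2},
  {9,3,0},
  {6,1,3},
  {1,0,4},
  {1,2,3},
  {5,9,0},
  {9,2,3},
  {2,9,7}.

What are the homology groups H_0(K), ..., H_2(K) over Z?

Take the total order 0 < 1 < 2 < 3 < 4 < 5 < 6 < 7 < 8 < 9 on the vertex set. Then K (dimension 2) consists of the simplices:

  0-simplices (10): [0], [1], [2], [3], [4], [5], [6], [7], [8], [9]
  1-simplices (30): (30 of them)
  2-simplices (20): (20 of them)

giving chain groups C_0 ≅ Z^10, C_1 ≅ Z^30, C_2 ≅ Z^20.

Boundary ∂_1: C_1 → C_0 sends each edge [p,q] (with p < q) to q − p.
The 10×30 boundary matrix has rank 9 and Smith normal form diag(1,1,1,1,1,1,1,1,1).

∂_2: C_2 → C_1 sends each 2-simplex [p,q,r] to [q,r] − [p,r] + [p,q]. For instance
  ∂[1,6,7] = [6,7] − [1,7] + [1,6],
  ∂[6,7,8] = [7,8] − [6,8] + [6,7].
As a 30×20 matrix over Z this has rank 20, with invariant factors (1,1,1,1,1,1,1,1,1,1,1,1,1,1,1,1,1,1,1,2).

Reading off H_k = ker ∂_k / im ∂_{k+1}:

  H_0: rank C_0 − rank ∂_1 = 10 − 9 = 1, and the invariant factors of ∂_1 are all 1, so H_0 = Z.
  H_1: rank ker ∂_1 − rank ∂_2 = (30 − 9) − 20 = 1, and ∂_2 has invariant factor 2 > 1, so H_1 = Z ⊕ Z_2.
  H_2: rank ker ∂_2 − rank ∂_3 = (20 − 20) − 0 = 0, and there is no ∂_3, so H_2 = 0.

As a check, the Euler characteristic is 10 − 30 + 20 = 0, which agrees with 1 − 1 + 0 = 0.
(K is a triangulation of the Klein bottle.)

H_0 = Z,  H_1 = Z ⊕ Z_2,  H_2 = 0.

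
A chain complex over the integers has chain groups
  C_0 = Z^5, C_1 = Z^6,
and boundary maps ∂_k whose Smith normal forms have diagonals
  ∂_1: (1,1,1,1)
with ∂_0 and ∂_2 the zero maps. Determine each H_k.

H_0 ≅ Z,  H_1 ≅ Z^2.

H_0: b_0 = 5 − 0 − 4 = 1; torsion from ∂_1 factors > 1: none. So H_0 ≅ Z.
H_1: b_1 = 6 − 4 − 0 = 2; torsion from ∂_2 factors > 1: none. So H_1 ≅ Z^2.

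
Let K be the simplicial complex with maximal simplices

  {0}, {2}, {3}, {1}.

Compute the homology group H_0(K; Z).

H_0 = Z^4.

Take the total order 0 < 1 < 2 < 3 on the vertex set. Then K (dimension 0) consists of the simplices:

  0-simplices (4): [0], [1], [2], [3]

Hence C_0 ≅ Z^4.

Computing H_k = (kernel of ∂_k) / (image of ∂_{k+1}):

  H_0: rank C_0 − rank ∂_1 = 4 − 0 = 4, and there is no ∂_1, so H_0 = Z^4.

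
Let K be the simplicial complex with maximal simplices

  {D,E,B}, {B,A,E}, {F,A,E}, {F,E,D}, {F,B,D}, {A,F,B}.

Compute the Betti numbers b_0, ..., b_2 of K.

b_0 = 1, b_1 = 0, b_2 = 1.

Take the total order A < B < D < E < F on the vertex set. Then K (dimension 2) consists of the simplices:

  0-simplices (5): A, B, D, E, F
  1-simplices (9): AB, AE, AF, BD, BE, BF, DE, DF, EF
  2-simplices (6): ABE, ABF, AEF, BDE, BDF, DEF

so the chain groups are C_0 ≅ Z^5, C_1 ≅ Z^9, C_2 ≅ Z^6.

The boundary map ∂_1: C_1 → C_0 sends each edge [p,q] (with p < q) to q − p.
This gives a 5×9 integer matrix of rank 4; reducing to Smith normal form yields diagonal entries (1,1,1,1).

Boundary ∂_2: C_2 → C_1 maps a triangle to the signed sum of its edges. For instance
  ∂ABE = BE − AE + AB,
  ∂DEF = EF − DF + DE.
The 9×6 boundary matrix has rank 5 and Smith normal form diag(1,1,1,1,1).

Reading off H_k = ker ∂_k / im ∂_{k+1}:

  H_0: rank C_0 − rank ∂_1 = 5 − 4 = 1, and the invariant factors of ∂_1 are all 1, so H_0 = Z.
  H_1: rank ker ∂_1 − rank ∂_2 = (9 − 4) − 5 = 0, and the invariant factors of ∂_2 are all 1, so H_1 = 0.
  H_2: rank ker ∂_2 − rank ∂_3 = (6 − 5) − 0 = 1, and there is no ∂_3, so H_2 = Z.

Hence the Betti numbers are b_0 = 1, b_1 = 0, b_2 = 1.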